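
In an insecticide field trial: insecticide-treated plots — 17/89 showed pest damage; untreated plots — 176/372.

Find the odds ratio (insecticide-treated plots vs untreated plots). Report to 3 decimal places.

OR = (17 × 196) / (72 × 176) = 3332/12672 ≈ 0.263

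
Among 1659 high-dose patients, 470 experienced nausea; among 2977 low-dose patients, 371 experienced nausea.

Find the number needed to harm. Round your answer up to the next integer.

7

risk, high-dose patients = 470/1659 = 0.283303
risk, low-dose patients = 371/2977 = 0.124622
absolute risk difference = 0.158681
1 / 0.158681 = 6.302 → round up → 7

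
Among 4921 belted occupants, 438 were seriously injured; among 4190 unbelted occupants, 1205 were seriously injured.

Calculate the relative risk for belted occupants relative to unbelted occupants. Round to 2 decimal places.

RR: 0.31

risk, belted occupants = 438/4921 = 0.0890
risk, unbelted occupants = 1205/4190 = 0.2876
RR = 0.0890 / 0.2876 = 0.31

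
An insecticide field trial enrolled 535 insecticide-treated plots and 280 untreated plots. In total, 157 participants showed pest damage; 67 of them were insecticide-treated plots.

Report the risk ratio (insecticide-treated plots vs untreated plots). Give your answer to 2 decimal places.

insecticide-treated plots without the outcome: 535 − 67 = 468
untreated plots with the outcome: 157 − 67 = 90
untreated plots without the outcome: 280 − 90 = 190
risk, insecticide-treated plots = 67/535 = 0.1252
risk, untreated plots = 90/280 = 0.3214
RR = 0.1252 / 0.3214 = 0.39

RR: 0.39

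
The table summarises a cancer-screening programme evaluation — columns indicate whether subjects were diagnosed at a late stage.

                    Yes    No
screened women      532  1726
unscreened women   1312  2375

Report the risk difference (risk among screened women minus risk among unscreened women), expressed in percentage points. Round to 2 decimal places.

risk, screened women = 532/2258 = 0.2356
risk, unscreened women = 1312/3687 = 0.3558
risk difference = 0.2356 − 0.3558 = -0.1202 → -12.02 percentage points

-12.02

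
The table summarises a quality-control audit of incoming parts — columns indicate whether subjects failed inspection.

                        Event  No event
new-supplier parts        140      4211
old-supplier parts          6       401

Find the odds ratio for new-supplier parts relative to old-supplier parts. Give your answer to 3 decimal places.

OR = (140 × 401) / (4211 × 6) = 56140/25266 ≈ 2.222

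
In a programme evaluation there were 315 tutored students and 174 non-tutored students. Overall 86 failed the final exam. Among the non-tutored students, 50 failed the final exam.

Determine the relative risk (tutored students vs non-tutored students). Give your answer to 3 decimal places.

tutored students with the outcome: 86 − 50 = 36
tutored students without the outcome: 315 − 36 = 279
non-tutored students without the outcome: 174 − 50 = 124
risk, tutored students = 36/315 = 0.1143
risk, non-tutored students = 50/174 = 0.2874
RR = 0.1143 / 0.2874 = 0.398

RR ≈ 0.398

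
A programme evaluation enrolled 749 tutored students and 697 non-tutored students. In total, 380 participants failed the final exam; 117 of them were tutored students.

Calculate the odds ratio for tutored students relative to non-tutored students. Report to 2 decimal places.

tutored students without the outcome: 749 − 117 = 632
non-tutored students with the outcome: 380 − 117 = 263
non-tutored students without the outcome: 697 − 263 = 434
OR = (117 × 434) / (632 × 263) = 50778/166216 ≈ 0.31

OR: 0.31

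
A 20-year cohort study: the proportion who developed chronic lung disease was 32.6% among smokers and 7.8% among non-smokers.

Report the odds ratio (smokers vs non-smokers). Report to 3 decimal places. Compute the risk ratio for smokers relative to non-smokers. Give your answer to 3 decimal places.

OR = 5.717; RR = 4.179

odds, smokers = 0.3260/0.6740 = 0.4837
odds, non-smokers = 0.0780/0.9220 = 0.0846
OR = 0.4837 / 0.0846 = 5.717
RR = 0.3260 / 0.0780 = 4.179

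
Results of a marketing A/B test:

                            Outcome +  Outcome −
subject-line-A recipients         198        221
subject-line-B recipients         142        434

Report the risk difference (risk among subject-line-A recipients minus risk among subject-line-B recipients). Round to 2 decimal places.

risk, subject-line-A recipients = 198/419 = 0.4726
risk, subject-line-B recipients = 142/576 = 0.2465
risk difference = 0.4726 − 0.2465 = 0.23

RD ≈ 0.23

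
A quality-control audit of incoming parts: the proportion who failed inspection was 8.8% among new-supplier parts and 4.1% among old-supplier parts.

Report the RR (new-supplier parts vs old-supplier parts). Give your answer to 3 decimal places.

RR = 0.08800 / 0.04100 = 2.146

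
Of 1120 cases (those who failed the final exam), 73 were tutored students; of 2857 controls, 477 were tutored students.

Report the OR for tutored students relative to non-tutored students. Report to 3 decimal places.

OR = (73 × 2380) / (477 × 1047) = 173740/499419 ≈ 0.348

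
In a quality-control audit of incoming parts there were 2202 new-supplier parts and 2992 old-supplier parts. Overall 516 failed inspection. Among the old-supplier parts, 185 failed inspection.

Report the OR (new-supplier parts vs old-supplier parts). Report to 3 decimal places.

new-supplier parts with the outcome: 516 − 185 = 331
new-supplier parts without the outcome: 2202 − 331 = 1871
old-supplier parts without the outcome: 2992 − 185 = 2807
odds, new-supplier parts = 331/1871 = 0.1769
odds, old-supplier parts = 185/2807 = 0.0659
OR = 0.1769 / 0.0659 = 2.684

OR = 2.684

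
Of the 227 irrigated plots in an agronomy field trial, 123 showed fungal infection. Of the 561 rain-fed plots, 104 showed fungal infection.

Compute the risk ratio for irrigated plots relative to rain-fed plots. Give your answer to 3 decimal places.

RR ≈ 2.923

risk, irrigated plots = 123/227 = 0.5419
risk, rain-fed plots = 104/561 = 0.1854
RR = 0.5419 / 0.1854 = 2.923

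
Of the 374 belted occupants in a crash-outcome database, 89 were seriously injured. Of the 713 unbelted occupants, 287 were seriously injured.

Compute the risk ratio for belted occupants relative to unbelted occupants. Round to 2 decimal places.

0.59

risk, belted occupants = 89/374 = 0.2380
risk, unbelted occupants = 287/713 = 0.4025
RR = 0.2380 / 0.4025 = 0.59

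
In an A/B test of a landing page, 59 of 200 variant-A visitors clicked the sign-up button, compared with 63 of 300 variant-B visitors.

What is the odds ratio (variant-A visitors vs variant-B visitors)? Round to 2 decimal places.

OR = (59 × 237) / (141 × 63) = 13983/8883 ≈ 1.57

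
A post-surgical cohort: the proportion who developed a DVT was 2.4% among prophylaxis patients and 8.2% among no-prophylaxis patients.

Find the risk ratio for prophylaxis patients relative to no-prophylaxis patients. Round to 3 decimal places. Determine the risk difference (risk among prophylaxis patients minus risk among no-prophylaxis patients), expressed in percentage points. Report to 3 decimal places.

RR = 0.02400 / 0.08200 = 0.293
risk difference = 0.02400 − 0.08200 = -0.05800 → -5.800 percentage points

RR = 0.293; RD = -5.800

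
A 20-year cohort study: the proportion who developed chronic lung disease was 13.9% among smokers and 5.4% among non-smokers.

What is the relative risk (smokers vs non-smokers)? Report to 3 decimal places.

RR = 0.1390 / 0.0540 = 2.574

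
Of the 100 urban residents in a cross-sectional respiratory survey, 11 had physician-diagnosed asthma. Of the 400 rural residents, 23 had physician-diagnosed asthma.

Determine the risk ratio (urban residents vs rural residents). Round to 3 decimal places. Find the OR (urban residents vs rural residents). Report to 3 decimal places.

RR = 1.913; OR = 2.026

risk, urban residents = 11/100 = 0.1100
risk, rural residents = 23/400 = 0.0575
RR = 0.1100 / 0.0575 = 1.913
odds, urban residents = 11/89 = 0.1236
odds, rural residents = 23/377 = 0.0610
OR = 0.1236 / 0.0610 = 2.026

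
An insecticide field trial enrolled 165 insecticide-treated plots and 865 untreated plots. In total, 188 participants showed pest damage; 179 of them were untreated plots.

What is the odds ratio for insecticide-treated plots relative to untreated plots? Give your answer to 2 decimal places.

insecticide-treated plots with the outcome: 188 − 179 = 9
insecticide-treated plots without the outcome: 165 − 9 = 156
untreated plots without the outcome: 865 − 179 = 686
OR = (9 × 686) / (156 × 179) = 6174/27924 ≈ 0.22

0.22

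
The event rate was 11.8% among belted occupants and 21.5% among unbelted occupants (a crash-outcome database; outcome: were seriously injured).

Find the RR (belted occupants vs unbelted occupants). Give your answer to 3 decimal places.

RR = 0.1180 / 0.2150 = 0.549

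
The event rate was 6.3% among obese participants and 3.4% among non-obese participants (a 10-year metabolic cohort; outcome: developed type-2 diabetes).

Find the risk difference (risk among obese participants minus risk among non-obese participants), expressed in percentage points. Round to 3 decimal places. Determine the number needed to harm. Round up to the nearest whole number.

RD = 2.900; NNH = 35

risk difference = 0.06300 − 0.03400 = 0.02900 → 2.900 percentage points
absolute risk difference = 0.029000
1 / 0.029000 = 34.483 → round up → 35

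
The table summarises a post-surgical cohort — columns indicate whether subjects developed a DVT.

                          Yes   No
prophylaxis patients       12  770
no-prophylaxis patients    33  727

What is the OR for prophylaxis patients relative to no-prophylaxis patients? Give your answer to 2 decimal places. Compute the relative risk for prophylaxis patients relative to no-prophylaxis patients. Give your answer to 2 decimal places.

odds, prophylaxis patients = 12/770 = 0.01558
odds, no-prophylaxis patients = 33/727 = 0.04539
OR = 0.01558 / 0.04539 = 0.34
risk, prophylaxis patients = 12/782 = 0.01535
risk, no-prophylaxis patients = 33/760 = 0.04342
RR = 0.01535 / 0.04342 = 0.35

OR = 0.34; RR = 0.35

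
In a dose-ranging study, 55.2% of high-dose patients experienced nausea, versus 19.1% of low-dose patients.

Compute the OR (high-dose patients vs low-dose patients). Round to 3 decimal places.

OR: 5.219

odds, high-dose patients = 0.5520/0.4480 = 1.2321
odds, low-dose patients = 0.1910/0.8090 = 0.2361
OR = 1.2321 / 0.2361 = 5.219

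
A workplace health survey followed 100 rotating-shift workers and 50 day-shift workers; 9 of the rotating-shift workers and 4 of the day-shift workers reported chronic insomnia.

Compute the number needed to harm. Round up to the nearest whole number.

NNH ≈ 100

risk, rotating-shift workers = 9/100 = 0.090000
risk, day-shift workers = 4/50 = 0.080000
absolute risk difference = 0.010000
1 / 0.010000 = 100.000 → round up → 100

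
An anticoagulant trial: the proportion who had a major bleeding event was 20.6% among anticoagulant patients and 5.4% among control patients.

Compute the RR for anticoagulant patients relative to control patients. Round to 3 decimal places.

RR = 0.2060 / 0.0540 = 3.815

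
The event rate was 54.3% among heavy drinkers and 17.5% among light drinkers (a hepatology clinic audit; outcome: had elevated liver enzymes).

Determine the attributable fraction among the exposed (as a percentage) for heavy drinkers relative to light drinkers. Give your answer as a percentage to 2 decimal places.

AR% = (0.5430 − 0.1750) / 0.5430 = 0.6777 → 67.77%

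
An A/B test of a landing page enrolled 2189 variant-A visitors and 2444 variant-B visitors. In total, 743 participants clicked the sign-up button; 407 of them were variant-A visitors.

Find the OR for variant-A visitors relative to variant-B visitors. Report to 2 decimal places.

variant-A visitors without the outcome: 2189 − 407 = 1782
variant-B visitors with the outcome: 743 − 407 = 336
variant-B visitors without the outcome: 2444 − 336 = 2108
OR = (407 × 2108) / (1782 × 336) = 857956/598752 ≈ 1.43

OR = 1.43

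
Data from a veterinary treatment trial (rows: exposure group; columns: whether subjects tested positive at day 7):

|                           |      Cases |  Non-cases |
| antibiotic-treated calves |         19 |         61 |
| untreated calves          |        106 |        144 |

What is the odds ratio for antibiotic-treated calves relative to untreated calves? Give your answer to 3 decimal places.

OR = (19 × 144) / (61 × 106) = 2736/6466 ≈ 0.423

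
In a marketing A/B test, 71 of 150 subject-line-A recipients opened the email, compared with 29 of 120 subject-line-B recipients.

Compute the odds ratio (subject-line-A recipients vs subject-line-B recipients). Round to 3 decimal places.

OR = (71 × 91) / (79 × 29) = 6461/2291 ≈ 2.820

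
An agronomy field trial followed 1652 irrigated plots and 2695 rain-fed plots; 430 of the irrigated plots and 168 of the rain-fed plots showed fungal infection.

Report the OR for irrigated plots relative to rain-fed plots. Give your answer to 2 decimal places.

OR = (430 × 2527) / (1222 × 168) = 1086610/205296 ≈ 5.29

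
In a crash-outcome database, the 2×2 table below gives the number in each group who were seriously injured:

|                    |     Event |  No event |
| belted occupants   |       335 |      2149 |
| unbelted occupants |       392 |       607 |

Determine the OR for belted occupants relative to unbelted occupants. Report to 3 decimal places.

OR = (335 × 607) / (2149 × 392) = 203345/842408 ≈ 0.241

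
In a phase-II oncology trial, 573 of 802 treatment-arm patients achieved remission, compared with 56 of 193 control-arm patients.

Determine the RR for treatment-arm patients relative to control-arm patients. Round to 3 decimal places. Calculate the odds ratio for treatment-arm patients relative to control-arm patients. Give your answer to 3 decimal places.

risk, treatment-arm patients = 573/802 = 0.7145
risk, control-arm patients = 56/193 = 0.2902
RR = 0.7145 / 0.2902 = 2.462
OR = (573 × 137) / (229 × 56) = 78501/12824 ≈ 6.121

RR = 2.462; OR = 6.121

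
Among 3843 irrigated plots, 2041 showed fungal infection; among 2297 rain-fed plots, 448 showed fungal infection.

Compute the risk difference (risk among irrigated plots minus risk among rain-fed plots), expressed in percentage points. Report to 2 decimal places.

risk, irrigated plots = 2041/3843 = 0.5311
risk, rain-fed plots = 448/2297 = 0.1950
risk difference = 0.5311 − 0.1950 = 0.3361 → 33.61 percentage points

RD ≈ 33.61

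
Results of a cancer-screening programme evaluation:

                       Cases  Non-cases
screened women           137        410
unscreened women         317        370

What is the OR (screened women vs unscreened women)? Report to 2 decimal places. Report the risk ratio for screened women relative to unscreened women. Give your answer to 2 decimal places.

OR = 0.39; RR = 0.54

odds, screened women = 137/410 = 0.3341
odds, unscreened women = 317/370 = 0.8568
OR = 0.3341 / 0.8568 = 0.39
risk, screened women = 137/547 = 0.2505
risk, unscreened women = 317/687 = 0.4614
RR = 0.2505 / 0.4614 = 0.54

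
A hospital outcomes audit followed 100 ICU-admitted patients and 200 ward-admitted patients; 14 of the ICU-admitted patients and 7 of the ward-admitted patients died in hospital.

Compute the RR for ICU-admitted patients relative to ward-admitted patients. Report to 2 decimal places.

risk, ICU-admitted patients = 14/100 = 0.14000
risk, ward-admitted patients = 7/200 = 0.03500
RR = 0.14000 / 0.03500 = 4.00

4.00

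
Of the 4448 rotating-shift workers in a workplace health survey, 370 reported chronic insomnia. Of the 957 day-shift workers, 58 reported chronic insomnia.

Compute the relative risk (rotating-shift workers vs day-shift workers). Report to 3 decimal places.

1.373

risk, rotating-shift workers = 370/4448 = 0.0832
risk, day-shift workers = 58/957 = 0.0606
RR = 0.0832 / 0.0606 = 1.373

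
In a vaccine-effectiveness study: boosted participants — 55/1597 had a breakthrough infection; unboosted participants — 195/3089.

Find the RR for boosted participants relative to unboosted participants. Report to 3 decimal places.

RR ≈ 0.546

risk, boosted participants = 55/1597 = 0.03444
risk, unboosted participants = 195/3089 = 0.06313
RR = 0.03444 / 0.06313 = 0.546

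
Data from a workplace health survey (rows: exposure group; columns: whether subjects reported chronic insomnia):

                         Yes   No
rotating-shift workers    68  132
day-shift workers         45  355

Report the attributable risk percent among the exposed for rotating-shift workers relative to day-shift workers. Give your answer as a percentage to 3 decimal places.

risk, rotating-shift workers = 68/200 = 0.3400
risk, day-shift workers = 45/400 = 0.1125
AR% = (0.3400 − 0.1125) / 0.3400 = 0.6691 → 66.912%

AR%: 66.912%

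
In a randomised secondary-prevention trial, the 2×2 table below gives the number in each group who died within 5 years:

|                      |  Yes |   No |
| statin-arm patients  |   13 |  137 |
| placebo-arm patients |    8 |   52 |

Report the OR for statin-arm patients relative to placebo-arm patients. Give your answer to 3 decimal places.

OR = (13 × 52) / (137 × 8) = 676/1096 ≈ 0.617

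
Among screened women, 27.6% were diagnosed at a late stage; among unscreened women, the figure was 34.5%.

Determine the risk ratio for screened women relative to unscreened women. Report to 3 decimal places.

RR = 0.2760 / 0.3450 = 0.800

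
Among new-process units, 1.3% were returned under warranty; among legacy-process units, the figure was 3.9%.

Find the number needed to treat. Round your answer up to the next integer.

absolute risk difference = 0.026000
1 / 0.026000 = 38.462 → round up → 39

NNT ≈ 39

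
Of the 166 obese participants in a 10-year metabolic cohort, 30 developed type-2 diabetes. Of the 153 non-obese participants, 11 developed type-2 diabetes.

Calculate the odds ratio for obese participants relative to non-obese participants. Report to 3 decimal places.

OR = (30 × 142) / (136 × 11) = 4260/1496 ≈ 2.848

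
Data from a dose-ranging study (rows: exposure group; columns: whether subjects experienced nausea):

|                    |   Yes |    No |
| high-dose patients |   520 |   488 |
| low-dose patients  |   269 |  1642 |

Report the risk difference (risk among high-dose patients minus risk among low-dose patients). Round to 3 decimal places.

RD ≈ 0.375

risk, high-dose patients = 520/1008 = 0.5159
risk, low-dose patients = 269/1911 = 0.1408
risk difference = 0.5159 − 0.1408 = 0.375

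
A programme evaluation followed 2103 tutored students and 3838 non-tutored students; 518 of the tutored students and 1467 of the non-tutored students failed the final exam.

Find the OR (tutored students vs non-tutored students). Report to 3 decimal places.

OR = (518 × 2371) / (1585 × 1467) = 1228178/2325195 ≈ 0.528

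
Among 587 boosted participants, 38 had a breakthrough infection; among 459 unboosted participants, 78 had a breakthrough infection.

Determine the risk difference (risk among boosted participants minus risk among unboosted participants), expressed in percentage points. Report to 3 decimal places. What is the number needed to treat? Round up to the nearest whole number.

RD = -10.520; NNT = 10

risk, boosted participants = 38/587 = 0.0647
risk, unboosted participants = 78/459 = 0.1699
risk difference = 0.0647 − 0.1699 = -0.1052 → -10.520 percentage points
absolute risk difference = 0.105199
1 / 0.105199 = 9.506 → round up → 10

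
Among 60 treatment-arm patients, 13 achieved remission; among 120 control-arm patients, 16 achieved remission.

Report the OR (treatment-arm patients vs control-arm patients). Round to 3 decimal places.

OR = (13 × 104) / (47 × 16) = 1352/752 ≈ 1.798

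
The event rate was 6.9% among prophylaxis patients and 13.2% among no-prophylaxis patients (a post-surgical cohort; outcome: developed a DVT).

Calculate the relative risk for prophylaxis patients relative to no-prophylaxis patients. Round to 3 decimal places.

RR = 0.0690 / 0.1320 = 0.523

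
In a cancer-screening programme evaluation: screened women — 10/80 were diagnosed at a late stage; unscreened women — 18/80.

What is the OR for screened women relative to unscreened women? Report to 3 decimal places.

odds, screened women = 10/70 = 0.1429
odds, unscreened women = 18/62 = 0.2903
OR = 0.1429 / 0.2903 = 0.492

OR: 0.492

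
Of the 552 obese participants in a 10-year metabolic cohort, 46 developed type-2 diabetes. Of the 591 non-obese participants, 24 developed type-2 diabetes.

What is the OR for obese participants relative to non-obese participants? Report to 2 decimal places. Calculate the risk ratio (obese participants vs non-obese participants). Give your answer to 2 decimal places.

OR = 2.15; RR = 2.05

odds, obese participants = 46/506 = 0.09091
odds, non-obese participants = 24/567 = 0.04233
OR = 0.09091 / 0.04233 = 2.15
risk, obese participants = 46/552 = 0.08333
risk, non-obese participants = 24/591 = 0.04061
RR = 0.08333 / 0.04061 = 2.05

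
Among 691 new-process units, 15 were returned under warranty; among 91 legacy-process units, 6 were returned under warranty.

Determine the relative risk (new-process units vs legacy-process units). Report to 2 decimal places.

0.33

risk, new-process units = 15/691 = 0.02171
risk, legacy-process units = 6/91 = 0.06593
RR = 0.02171 / 0.06593 = 0.33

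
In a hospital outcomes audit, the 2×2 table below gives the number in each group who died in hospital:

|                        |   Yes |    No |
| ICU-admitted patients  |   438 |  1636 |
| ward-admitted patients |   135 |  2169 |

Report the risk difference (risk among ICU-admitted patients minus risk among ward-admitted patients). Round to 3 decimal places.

risk, ICU-admitted patients = 438/2074 = 0.2112
risk, ward-admitted patients = 135/2304 = 0.0586
risk difference = 0.2112 − 0.0586 = 0.153

0.153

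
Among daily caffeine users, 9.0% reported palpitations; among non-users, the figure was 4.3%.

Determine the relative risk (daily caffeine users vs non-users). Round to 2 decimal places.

RR = 0.09000 / 0.04300 = 2.09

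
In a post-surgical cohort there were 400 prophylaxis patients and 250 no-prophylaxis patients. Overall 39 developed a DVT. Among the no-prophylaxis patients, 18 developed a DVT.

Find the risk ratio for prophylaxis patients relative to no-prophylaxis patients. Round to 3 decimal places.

prophylaxis patients with the outcome: 39 − 18 = 21
prophylaxis patients without the outcome: 400 − 21 = 379
no-prophylaxis patients without the outcome: 250 − 18 = 232
risk, prophylaxis patients = 21/400 = 0.0525
risk, no-prophylaxis patients = 18/250 = 0.0720
RR = 0.0525 / 0.0720 = 0.729

0.729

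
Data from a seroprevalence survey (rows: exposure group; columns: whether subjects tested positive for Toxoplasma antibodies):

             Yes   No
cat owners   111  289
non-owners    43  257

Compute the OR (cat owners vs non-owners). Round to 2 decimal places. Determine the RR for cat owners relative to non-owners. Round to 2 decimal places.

OR = (111 × 257) / (289 × 43) = 28527/12427 ≈ 2.30
risk, cat owners = 111/400 = 0.2775
risk, non-owners = 43/300 = 0.1433
RR = 0.2775 / 0.1433 = 1.94

OR = 2.30; RR = 1.94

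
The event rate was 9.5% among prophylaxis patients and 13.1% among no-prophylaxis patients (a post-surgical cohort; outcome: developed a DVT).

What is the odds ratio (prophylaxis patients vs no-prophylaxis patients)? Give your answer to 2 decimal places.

odds, prophylaxis patients = 0.0950/0.9050 = 0.1050
odds, no-prophylaxis patients = 0.1310/0.8690 = 0.1507
OR = 0.1050 / 0.1507 = 0.70

OR ≈ 0.70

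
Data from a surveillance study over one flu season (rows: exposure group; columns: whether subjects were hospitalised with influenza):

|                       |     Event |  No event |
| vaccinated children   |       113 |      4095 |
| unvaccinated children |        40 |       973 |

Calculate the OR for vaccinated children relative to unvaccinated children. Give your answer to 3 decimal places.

OR = (113 × 973) / (4095 × 40) = 109949/163800 ≈ 0.671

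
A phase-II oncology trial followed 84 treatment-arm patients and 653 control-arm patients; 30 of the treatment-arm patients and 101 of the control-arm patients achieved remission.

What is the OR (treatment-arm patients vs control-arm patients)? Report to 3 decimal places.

odds, treatment-arm patients = 30/54 = 0.5556
odds, control-arm patients = 101/552 = 0.1830
OR = 0.5556 / 0.1830 = 3.036

OR: 3.036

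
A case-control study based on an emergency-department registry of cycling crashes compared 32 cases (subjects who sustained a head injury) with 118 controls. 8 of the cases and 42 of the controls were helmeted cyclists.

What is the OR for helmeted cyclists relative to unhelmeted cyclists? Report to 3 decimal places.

OR = (8 × 76) / (42 × 24) = 608/1008 ≈ 0.603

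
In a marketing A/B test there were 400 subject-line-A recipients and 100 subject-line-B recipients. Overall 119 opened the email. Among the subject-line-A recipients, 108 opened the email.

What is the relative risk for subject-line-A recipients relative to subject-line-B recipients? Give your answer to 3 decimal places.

2.455

subject-line-A recipients without the outcome: 400 − 108 = 292
subject-line-B recipients with the outcome: 119 − 108 = 11
subject-line-B recipients without the outcome: 100 − 11 = 89
risk, subject-line-A recipients = 108/400 = 0.2700
risk, subject-line-B recipients = 11/100 = 0.1100
RR = 0.2700 / 0.1100 = 2.455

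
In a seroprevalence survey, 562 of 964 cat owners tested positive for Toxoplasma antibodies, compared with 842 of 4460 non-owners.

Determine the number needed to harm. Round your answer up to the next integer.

NNH: 3

risk, cat owners = 562/964 = 0.582988
risk, non-owners = 842/4460 = 0.188789
absolute risk difference = 0.394198
1 / 0.394198 = 2.537 → round up → 3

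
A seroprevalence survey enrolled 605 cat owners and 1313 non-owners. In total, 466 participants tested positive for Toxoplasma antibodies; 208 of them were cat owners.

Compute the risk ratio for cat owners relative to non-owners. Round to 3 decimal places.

RR = 1.750

cat owners without the outcome: 605 − 208 = 397
non-owners with the outcome: 466 − 208 = 258
non-owners without the outcome: 1313 − 258 = 1055
risk, cat owners = 208/605 = 0.3438
risk, non-owners = 258/1313 = 0.1965
RR = 0.3438 / 0.1965 = 1.750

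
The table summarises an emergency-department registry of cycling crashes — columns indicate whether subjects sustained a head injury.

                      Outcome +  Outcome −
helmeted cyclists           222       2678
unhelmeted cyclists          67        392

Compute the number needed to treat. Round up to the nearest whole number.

NNT = 15

risk, helmeted cyclists = 222/2900 = 0.076552
risk, unhelmeted cyclists = 67/459 = 0.145969
absolute risk difference = 0.069418
1 / 0.069418 = 14.405 → round up → 15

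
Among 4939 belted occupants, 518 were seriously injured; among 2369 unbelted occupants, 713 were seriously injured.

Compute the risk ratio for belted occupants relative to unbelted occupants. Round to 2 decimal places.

RR: 0.35

risk, belted occupants = 518/4939 = 0.1049
risk, unbelted occupants = 713/2369 = 0.3010
RR = 0.1049 / 0.3010 = 0.35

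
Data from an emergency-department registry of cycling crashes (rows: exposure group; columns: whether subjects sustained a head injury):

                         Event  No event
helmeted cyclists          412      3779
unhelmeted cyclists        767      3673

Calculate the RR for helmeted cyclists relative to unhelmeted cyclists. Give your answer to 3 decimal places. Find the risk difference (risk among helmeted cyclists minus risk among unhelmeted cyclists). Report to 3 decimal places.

RR = 0.569; RD = -0.074

risk, helmeted cyclists = 412/4191 = 0.0983
risk, unhelmeted cyclists = 767/4440 = 0.1727
RR = 0.0983 / 0.1727 = 0.569
risk difference = 0.0983 − 0.1727 = -0.074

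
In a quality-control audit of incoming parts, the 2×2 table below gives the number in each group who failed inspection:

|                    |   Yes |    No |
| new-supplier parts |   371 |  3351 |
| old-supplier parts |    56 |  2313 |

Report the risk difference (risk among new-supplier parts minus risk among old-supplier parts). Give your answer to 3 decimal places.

risk, new-supplier parts = 371/3722 = 0.09968
risk, old-supplier parts = 56/2369 = 0.02364
risk difference = 0.09968 − 0.02364 = 0.076

RD ≈ 0.076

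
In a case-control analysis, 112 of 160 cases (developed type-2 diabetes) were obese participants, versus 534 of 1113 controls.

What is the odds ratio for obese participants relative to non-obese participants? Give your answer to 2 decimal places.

OR = (112 × 579) / (534 × 48) = 64848/25632 ≈ 2.53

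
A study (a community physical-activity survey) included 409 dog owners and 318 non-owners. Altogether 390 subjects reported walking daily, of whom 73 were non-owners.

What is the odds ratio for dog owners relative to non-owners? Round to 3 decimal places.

dog owners with the outcome: 390 − 73 = 317
dog owners without the outcome: 409 − 317 = 92
non-owners without the outcome: 318 − 73 = 245
OR = (317 × 245) / (92 × 73) = 77665/6716 ≈ 11.564

OR ≈ 11.564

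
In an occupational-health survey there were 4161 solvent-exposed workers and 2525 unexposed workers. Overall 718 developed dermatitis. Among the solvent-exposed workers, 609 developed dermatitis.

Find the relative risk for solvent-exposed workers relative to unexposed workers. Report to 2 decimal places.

RR ≈ 3.39

solvent-exposed workers without the outcome: 4161 − 609 = 3552
unexposed workers with the outcome: 718 − 609 = 109
unexposed workers without the outcome: 2525 − 109 = 2416
risk, solvent-exposed workers = 609/4161 = 0.14636
risk, unexposed workers = 109/2525 = 0.04317
RR = 0.14636 / 0.04317 = 3.39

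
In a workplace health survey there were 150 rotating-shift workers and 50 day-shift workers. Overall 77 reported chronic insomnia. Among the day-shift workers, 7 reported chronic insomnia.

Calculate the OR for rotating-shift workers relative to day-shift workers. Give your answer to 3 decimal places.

rotating-shift workers with the outcome: 77 − 7 = 70
rotating-shift workers without the outcome: 150 − 70 = 80
day-shift workers without the outcome: 50 − 7 = 43
OR = (70 × 43) / (80 × 7) = 3010/560 ≈ 5.375

OR ≈ 5.375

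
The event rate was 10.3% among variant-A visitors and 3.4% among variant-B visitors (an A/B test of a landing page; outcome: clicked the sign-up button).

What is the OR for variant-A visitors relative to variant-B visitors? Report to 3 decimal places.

3.262

odds, variant-A visitors = 0.10300/0.89700 = 0.11483
odds, variant-B visitors = 0.03400/0.96600 = 0.03520
OR = 0.11483 / 0.03520 = 3.262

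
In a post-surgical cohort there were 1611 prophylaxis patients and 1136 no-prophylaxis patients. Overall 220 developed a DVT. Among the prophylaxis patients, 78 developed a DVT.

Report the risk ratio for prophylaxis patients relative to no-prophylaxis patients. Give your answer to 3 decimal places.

RR ≈ 0.387

prophylaxis patients without the outcome: 1611 − 78 = 1533
no-prophylaxis patients with the outcome: 220 − 78 = 142
no-prophylaxis patients without the outcome: 1136 − 142 = 994
risk, prophylaxis patients = 78/1611 = 0.04842
risk, no-prophylaxis patients = 142/1136 = 0.12500
RR = 0.04842 / 0.12500 = 0.387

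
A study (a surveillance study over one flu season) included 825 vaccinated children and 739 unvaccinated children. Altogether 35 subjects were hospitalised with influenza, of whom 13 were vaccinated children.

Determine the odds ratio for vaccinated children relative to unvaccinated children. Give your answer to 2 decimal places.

0.52

vaccinated children without the outcome: 825 − 13 = 812
unvaccinated children with the outcome: 35 − 13 = 22
unvaccinated children without the outcome: 739 − 22 = 717
OR = (13 × 717) / (812 × 22) = 9321/17864 ≈ 0.52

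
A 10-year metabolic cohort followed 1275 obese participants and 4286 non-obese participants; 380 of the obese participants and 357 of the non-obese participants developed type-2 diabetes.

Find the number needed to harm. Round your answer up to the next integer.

5

risk, obese participants = 380/1275 = 0.298039
risk, non-obese participants = 357/4286 = 0.083294
absolute risk difference = 0.214745
1 / 0.214745 = 4.657 → round up → 5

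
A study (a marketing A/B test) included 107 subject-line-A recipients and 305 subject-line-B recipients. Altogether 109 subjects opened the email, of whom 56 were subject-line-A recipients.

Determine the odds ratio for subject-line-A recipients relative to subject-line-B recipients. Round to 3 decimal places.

subject-line-A recipients without the outcome: 107 − 56 = 51
subject-line-B recipients with the outcome: 109 − 56 = 53
subject-line-B recipients without the outcome: 305 − 53 = 252
OR = (56 × 252) / (51 × 53) = 14112/2703 ≈ 5.221

5.221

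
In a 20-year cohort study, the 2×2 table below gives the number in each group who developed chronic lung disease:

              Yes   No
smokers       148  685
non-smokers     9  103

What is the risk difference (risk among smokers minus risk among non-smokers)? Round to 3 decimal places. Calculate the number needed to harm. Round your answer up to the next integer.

risk, smokers = 148/833 = 0.1777
risk, non-smokers = 9/112 = 0.0804
risk difference = 0.1777 − 0.0804 = 0.097
absolute risk difference = 0.097314
1 / 0.097314 = 10.276 → round up → 11

RD = 0.097; NNH = 11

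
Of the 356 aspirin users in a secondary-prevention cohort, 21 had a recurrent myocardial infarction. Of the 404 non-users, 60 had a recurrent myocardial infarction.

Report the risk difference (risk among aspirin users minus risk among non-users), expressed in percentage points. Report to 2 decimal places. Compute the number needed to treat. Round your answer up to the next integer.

RD = -8.95; NNT = 12

risk, aspirin users = 21/356 = 0.0590
risk, non-users = 60/404 = 0.1485
risk difference = 0.0590 − 0.1485 = -0.0895 → -8.95 percentage points
absolute risk difference = 0.089526
1 / 0.089526 = 11.170 → round up → 12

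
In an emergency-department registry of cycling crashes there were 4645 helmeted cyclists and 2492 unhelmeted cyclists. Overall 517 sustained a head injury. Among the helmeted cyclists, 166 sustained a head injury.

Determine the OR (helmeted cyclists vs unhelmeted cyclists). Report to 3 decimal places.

helmeted cyclists without the outcome: 4645 − 166 = 4479
unhelmeted cyclists with the outcome: 517 − 166 = 351
unhelmeted cyclists without the outcome: 2492 − 351 = 2141
OR = (166 × 2141) / (4479 × 351) = 355406/1572129 ≈ 0.226

0.226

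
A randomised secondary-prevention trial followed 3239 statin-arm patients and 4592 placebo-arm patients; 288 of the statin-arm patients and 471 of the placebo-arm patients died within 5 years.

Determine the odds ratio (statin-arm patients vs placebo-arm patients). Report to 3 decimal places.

OR ≈ 0.854

odds, statin-arm patients = 288/2951 = 0.0976
odds, placebo-arm patients = 471/4121 = 0.1143
OR = 0.0976 / 0.1143 = 0.854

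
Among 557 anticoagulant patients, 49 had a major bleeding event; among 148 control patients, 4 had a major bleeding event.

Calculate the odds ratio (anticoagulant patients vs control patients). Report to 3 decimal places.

OR = (49 × 144) / (508 × 4) = 7056/2032 ≈ 3.472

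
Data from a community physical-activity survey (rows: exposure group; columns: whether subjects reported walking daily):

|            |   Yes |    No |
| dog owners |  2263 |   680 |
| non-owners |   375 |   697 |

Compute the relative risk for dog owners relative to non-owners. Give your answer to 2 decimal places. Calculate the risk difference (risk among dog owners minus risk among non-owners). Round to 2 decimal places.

risk, dog owners = 2263/2943 = 0.7689
risk, non-owners = 375/1072 = 0.3498
RR = 0.7689 / 0.3498 = 2.20
risk difference = 0.7689 − 0.3498 = 0.42

RR = 2.20; RD = 0.42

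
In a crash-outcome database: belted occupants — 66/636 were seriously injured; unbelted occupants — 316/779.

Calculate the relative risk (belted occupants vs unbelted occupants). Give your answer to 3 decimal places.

risk, belted occupants = 66/636 = 0.1038
risk, unbelted occupants = 316/779 = 0.4056
RR = 0.1038 / 0.4056 = 0.256

0.256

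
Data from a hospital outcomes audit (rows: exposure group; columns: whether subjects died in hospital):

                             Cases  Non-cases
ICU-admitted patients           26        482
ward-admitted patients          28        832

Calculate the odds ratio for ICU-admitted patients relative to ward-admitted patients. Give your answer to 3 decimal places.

odds, ICU-admitted patients = 26/482 = 0.05394
odds, ward-admitted patients = 28/832 = 0.03365
OR = 0.05394 / 0.03365 = 1.603

OR ≈ 1.603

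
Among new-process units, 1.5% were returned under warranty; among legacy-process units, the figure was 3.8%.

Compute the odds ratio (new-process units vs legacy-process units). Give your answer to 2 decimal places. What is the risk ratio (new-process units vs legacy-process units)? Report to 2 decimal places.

odds, new-process units = 0.01500/0.98500 = 0.01523
odds, legacy-process units = 0.03800/0.96200 = 0.03950
OR = 0.01523 / 0.03950 = 0.39
RR = 0.01500 / 0.03800 = 0.39

OR = 0.39; RR = 0.39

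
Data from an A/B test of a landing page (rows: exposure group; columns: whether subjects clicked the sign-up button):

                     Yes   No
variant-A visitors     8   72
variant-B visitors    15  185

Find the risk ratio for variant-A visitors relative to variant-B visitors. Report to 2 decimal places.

RR ≈ 1.33

risk, variant-A visitors = 8/80 = 0.1000
risk, variant-B visitors = 15/200 = 0.0750
RR = 0.1000 / 0.0750 = 1.33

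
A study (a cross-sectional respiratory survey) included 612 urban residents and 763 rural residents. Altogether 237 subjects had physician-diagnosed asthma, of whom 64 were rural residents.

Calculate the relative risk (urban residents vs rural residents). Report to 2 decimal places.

RR ≈ 3.37

urban residents with the outcome: 237 − 64 = 173
urban residents without the outcome: 612 − 173 = 439
rural residents without the outcome: 763 − 64 = 699
risk, urban residents = 173/612 = 0.2827
risk, rural residents = 64/763 = 0.0839
RR = 0.2827 / 0.0839 = 3.37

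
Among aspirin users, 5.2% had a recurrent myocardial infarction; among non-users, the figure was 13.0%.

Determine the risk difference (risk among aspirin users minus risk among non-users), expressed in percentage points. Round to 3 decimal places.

risk difference = 0.0520 − 0.1300 = -0.0780 → -7.800 percentage points

-7.800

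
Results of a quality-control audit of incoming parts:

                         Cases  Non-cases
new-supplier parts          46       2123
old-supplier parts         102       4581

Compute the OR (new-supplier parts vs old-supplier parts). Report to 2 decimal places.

OR ≈ 0.97

odds, new-supplier parts = 46/2123 = 0.02167
odds, old-supplier parts = 102/4581 = 0.02227
OR = 0.02167 / 0.02227 = 0.97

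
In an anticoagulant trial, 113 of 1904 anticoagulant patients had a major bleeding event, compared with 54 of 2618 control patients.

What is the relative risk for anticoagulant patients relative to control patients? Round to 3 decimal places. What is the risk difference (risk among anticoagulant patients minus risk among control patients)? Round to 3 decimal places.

RR = 2.877; RD = 0.039

risk, anticoagulant patients = 113/1904 = 0.05935
risk, control patients = 54/2618 = 0.02063
RR = 0.05935 / 0.02063 = 2.877
risk difference = 0.05935 − 0.02063 = 0.039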